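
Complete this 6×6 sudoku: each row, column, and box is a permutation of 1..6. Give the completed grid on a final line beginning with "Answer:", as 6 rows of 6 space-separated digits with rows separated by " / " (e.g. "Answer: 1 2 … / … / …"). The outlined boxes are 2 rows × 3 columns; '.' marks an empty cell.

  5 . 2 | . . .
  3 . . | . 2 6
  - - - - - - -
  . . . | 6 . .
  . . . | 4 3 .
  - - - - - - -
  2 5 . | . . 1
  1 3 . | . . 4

Step 1. [r3c5∈{1,5}] box 4 places 1 nowhere but r3c5 ⇒ r3c5=1.
Step 2. [r1c2∈{1,4,6}] across row 1, 6 lands solely at r1c2. So r1c2=6.
Step 3. [r5c3∈{4,6}] 4 has one home in row 5: r5c3. So r5c3=4.
Step 4. [r2c3∈{1}] r2c3 is down to just 1, so r2c3=1.
Step 5. [r6c3∈{6}] r6c3's peers cover all but 6. So r6c3=6.
Step 6. [r4c3∈{5}] nothing but 5 survives at r4c3. So r4c3=5.
Step 7. [r4c6∈{2}] nothing but 2 survives at r4c6, so r4c6=2.
Step 8. [r2c2∈{4}] r2c2 is down to just 4, so r2c2=4.
Step 9. [r2c4∈{5}] r2c4's peers cover all but 5 ⇒ r2c4=5.
Step 10. [r5c4∈{3}] r5c4 is down to just 3. So r5c4=3.
Step 11. [r1c6∈{3}] r1c6's peers cover all but 3, so r1c6=3.
Step 12. [r3c3∈{3}] nothing but 3 survives at r3c3, so r3c3=3.
Step 13. [r4c1∈{6}] r4c1 has the single candidate 6. So r4c1=6.
Step 14. [r1c4∈{1}] only 1 remains possible at r1c4 ⇒ r1c4=1.
Step 15. [r3c1∈{4}] r3c1's peers cover all but 4 ⇒ r3c1=4.
Step 16. [r6c4∈{2}] r6c4 has the single candidate 2 ⇒ r6c4=2.
Step 17. [r3c2∈{2}] nothing but 2 survives at r3c2, so r3c2=2.
Step 18. [r6c5∈{5}] nothing but 5 survives at r6c5. So r6c5=5.
Step 19. [r1c5∈{4}] r1c5 is down to just 4 ⇒ r1c5=4.
Step 20. [r4c2∈{1}] r4c2 is down to just 1. So r4c2=1.
Step 21. [r3c6∈{5}] r3c6 has the single candidate 5, so r3c6=5.
Step 22. [r5c5∈{6}] r5c5 has the single candidate 6. So r5c5=6.

Answer: 5 6 2 1 4 3 / 3 4 1 5 2 6 / 4 2 3 6 1 5 / 6 1 5 4 3 2 / 2 5 4 3 6 1 / 1 3 6 2 5 4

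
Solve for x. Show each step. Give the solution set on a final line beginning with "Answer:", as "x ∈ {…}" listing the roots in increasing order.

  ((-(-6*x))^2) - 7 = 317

Step 1. [((-(-6*x))^2) - 7 = 317] -7 is outermost — add 7 both sides, so sub: (-(-6*x))^2 = 324.
Step 2. [(-(-6*x))^2 = 324] √ both sides: 324 ≥ 0 gives two branches. So sqrt: -(-6*x) = 18 or -18.
Step 3. [-(-6*x) = 18 or -18] LHS negated; negate both sides ⇒ neg: -6*x = -18 or 18.
Step 4. [-6*x = -18 or 18] LHS = -6·(…); ÷-6 both sides ⇒ div: x = 3 or -3.

Answer: x ∈ {-3, 3}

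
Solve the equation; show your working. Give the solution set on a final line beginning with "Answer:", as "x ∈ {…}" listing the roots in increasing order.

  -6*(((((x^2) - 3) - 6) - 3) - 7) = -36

Step 1. [-6*(((((x^2) - 3) - 6) - 3) - 7) = -36] divide by the outer -6, so div: ((((x^2) - 3) - 6) - 3) - 7 = 6.
Step 2. [((((x^2) - 3) - 6) - 3) - 7 = 6] -7 is outermost — add 7 both sides ⇒ sub: (((x^2) - 3) - 6) - 3 = 13.
Step 3. [(((x^2) - 3) - 6) - 3 = 13] peel the -3: add 3 from each side. So sub: ((x^2) - 3) - 6 = 16.
Step 4. [((x^2) - 3) - 6 = 16] peel the -6: add 6 from each side, so sub: (x^2) - 3 = 22.
Step 5. [(x^2) - 3 = 22] add 3: x sits inside (… - 3) ⇒ sub: x^2 = 25.
Step 6. [x^2 = 25] √ both sides: 25 ≥ 0 gives two branches, so sqrt: x = 5 or -5.

Answer: x ∈ {-5, 5}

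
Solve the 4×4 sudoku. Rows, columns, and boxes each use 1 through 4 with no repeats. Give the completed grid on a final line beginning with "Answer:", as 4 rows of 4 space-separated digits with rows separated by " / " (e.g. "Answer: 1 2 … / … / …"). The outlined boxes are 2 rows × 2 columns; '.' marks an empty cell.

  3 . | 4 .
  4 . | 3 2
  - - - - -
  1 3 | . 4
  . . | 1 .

Step 1. [r1c2∈{1,2}] 2 has one home in row 1: r1c2 ⇒ r1c2=2.
Step 2. [r2c2∈{1}] r2c2 is down to just 1 ⇒ r2c2=1.
Step 3. [r4c2∈{4}] only 4 remains possible at r4c2, so r4c2=4.
Step 4. [r4c1∈{2}] nothing but 2 survives at r4c1, so r4c1=2.
Step 5. [r1c4∈{1}] only 1 remains possible at r1c4 ⇒ r1c4=1.
Step 6. [r3c3∈{2}] r3c3 has the single candidate 2 ⇒ r3c3=2.
Step 7. [r4c4∈{3}] r4c4 has the single candidate 3 ⇒ r4c4=3.

Answer: 3 2 4 1 / 4 1 3 2 / 1 3 2 4 / 2 4 1 3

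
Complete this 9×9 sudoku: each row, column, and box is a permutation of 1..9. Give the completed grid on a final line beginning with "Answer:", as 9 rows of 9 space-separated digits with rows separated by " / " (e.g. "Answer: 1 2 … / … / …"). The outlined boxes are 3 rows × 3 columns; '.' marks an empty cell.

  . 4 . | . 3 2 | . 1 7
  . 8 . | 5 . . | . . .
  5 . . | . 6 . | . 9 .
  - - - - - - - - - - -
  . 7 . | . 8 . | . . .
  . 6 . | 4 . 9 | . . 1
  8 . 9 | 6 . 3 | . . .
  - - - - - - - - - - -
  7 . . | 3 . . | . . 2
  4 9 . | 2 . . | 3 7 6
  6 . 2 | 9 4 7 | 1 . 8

Step 1. [r1c7∈{5,6,8}] 5 has one home in row 1: r1c7. So r1c7=5.
Step 2. [r4c3∈{1,3,4,5}] r4c3 is the only open cell in col 3 admitting 4. So r4c3=4.
Step 3. [r9c8∈{5}] nothing but 5 survives at r9c8, so r9c8=5.
Step 4. [r3c7∈{2,4,8}] across box 3, 8 lands solely at r3c7 ⇒ r3c7=8.
Step 5. [r3c2∈{1,2,3}] 2 has one home in row 3: r3c2 ⇒ r3c2=2.
Step 6. [r4c4∈{1}] r4c4's peers cover all but 1 ⇒ r4c4=1.
Step 7. [r2c1∈{1,3,9}] across col 1, 1 lands solely at r2c1 ⇒ r2c1=1.
Step 8. [r4c6∈{5}] r4c6's peers cover all but 5 ⇒ r4c6=5.
Step 9. [r5c3∈{3,5}] 5 has one home in row 5: r5c3. So r5c3=5.
Step 10. [r2c6∈{4}] nothing but 4 survives at r2c6 ⇒ r2c6=4.
Step 11. [r2c9∈{3}] r2c9 is down to just 3 ⇒ r2c9=3.
Step 12. [r5c8∈{2,3,8}] r5c8 is the only open cell in row 5 admitting 8, so r5c8=8.
Step 13. [r4c8∈{2,3,6}] col 8 places 3 nowhere but r4c8 ⇒ r4c8=3.
Step 14. [r2c8∈{2,6}] 6 has one home in col 8: r2c8, so r2c8=6.
Step 15. [r6c8∈{2,4}] in col 8, 2 fits only at r6c8, so r6c8=2.
Step 16. [r6c5∈{7}] r6c5 is down to just 7, so r6c5=7.
Step 17. [r7c2∈{1,5}] in col 2, 5 fits only at r7c2, so r7c2=5.
Step 18. [r7c5∈{1}] only 1 remains possible at r7c5 ⇒ r7c5=1.
Step 19. [r6c7∈{4}] only 4 remains possible at r6c7. So r6c7=4.
Step 20. [r7c3∈{8}] nothing but 8 survives at r7c3. So r7c3=8.
Step 21. [r3c3∈{3,7}] across row 3, 3 lands solely at r3c3, so r3c3=3.
Step 22. [r4c7∈{6,9}] 6 has one home in row 4: r4c7. So r4c7=6.
Step 23. [r5c5∈{2}] nothing but 2 survives at r5c5 ⇒ r5c5=2.
Step 24. [r3c9∈{4}] r3c9 has the single candidate 4. So r3c9=4.
Step 25. [r8c5∈{5}] only 5 remains possible at r8c5. So r8c5=5.
Step 26. [r1c4∈{8}] r1c4's peers cover all but 8 ⇒ r1c4=8.
Step 27. [r1c1∈{9}] only 9 remains possible at r1c1 ⇒ r1c1=9.
Step 28. [r7c6∈{6}] r7c6's peers cover all but 6 ⇒ r7c6=6.
Step 29. [r2c7∈{2}] nothing but 2 survives at r2c7 ⇒ r2c7=2.
Step 30. [r7c7∈{9}] r7c7 is down to just 9 ⇒ r7c7=9.
Step 31. [r3c4∈{7}] r3c4 is down to just 7 ⇒ r3c4=7.
Step 32. [r2c3∈{7}] r2c3 has the single candidate 7. So r2c3=7.
Step 33. [r2c5∈{9}] nothing but 9 survives at r2c5. So r2c5=9.
Step 34. [r6c9∈{5}] r6c9 has the single candidate 5 ⇒ r6c9=5.
Step 35. [r5c7∈{7}] r5c7 is down to just 7 ⇒ r5c7=7.
Step 36. [r8c6∈{8}] r8c6 is down to just 8 ⇒ r8c6=8.
Step 37. [r8c3∈{1}] r8c3 is down to just 1 ⇒ r8c3=1.
Step 38. [r4c9∈{9}] r4c9 is down to just 9, so r4c9=9.
Step 39. [r9c2∈{3}] r9c2 is down to just 3 ⇒ r9c2=3.
Step 40. [r5c1∈{3}] r5c1 is down to just 3. So r5c1=3.
Step 41. [r3c6∈{1}] r3c6's peers cover all but 1. So r3c6=1.
Step 42. [r7c8∈{4}] r7c8 is down to just 4, so r7c8=4.
Step 43. [r4c1∈{2}] r4c1 has the single candidate 2. So r4c1=2.
Step 44. [r6c2∈{1}] only 1 remains possible at r6c2. So r6c2=1.
Step 45. [r1c3∈{6}] r1c3 has the single candidate 6. So r1c3=6.

Answer: 9 4 6 8 3 2 5 1 7 / 1 8 7 5 9 4 2 6 3 / 5 2 3 7 6 1 8 9 4 / 2 7 4 1 8 5 6 3 9 / 3 6 5 4 2 9 7 8 1 / 8 1 9 6 7 3 4 2 5 / 7 5 8 3 1 6 9 4 2 / 4 9 1 2 5 8 3 7 6 / 6 3 2 9 4 7 1 5 8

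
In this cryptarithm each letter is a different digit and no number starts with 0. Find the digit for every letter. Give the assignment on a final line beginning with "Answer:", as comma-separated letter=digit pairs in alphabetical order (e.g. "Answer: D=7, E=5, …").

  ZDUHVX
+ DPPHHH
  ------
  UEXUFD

Step 1. [col 1: X + H ≡ D (mod 10)] column 1 (X + H ≡ D (mod 10), carry-in 0) doesn't pin X yet; pick X=4 and continue ⇒ X=4.
Step 2. [col 1: X + H ≡ D (mod 10)] D=2 is one option consistent with column 1 (X + H ≡ D (mod 10), carry-in 0) — take it ⇒ D=2.
Step 3. [col 1: X + H ≡ D (mod 10)] column 1 reads X+H+carry(0)=D with X=4, D=2; with digits 2,4 already taken and all letters distinct, the only value for H is 8. So H=8.
Step 4. [col 2: V + H ≡ F (mod 10)] no forcing yet in column 2 (carry-in 1); V=1 is free and consistent — try it, so V=1.
Step 5. [col 2: V + H ≡ F (mod 10)] column 2 reads V+H+carry(1)=F with V=1, H=8; with digits 1,2,4,8 already taken and all letters distinct, the only value for F is 0. So F=0.
Step 6. [col 3: H + H ≡ U (mod 10)] from column 3 (H=8, carry-in 1, digits 0,1,2,4,8 already taken and all letters distinct): U must equal 7 ⇒ U=7.
Step 7. [col 4: U + P ≡ X (mod 10)] in column 4 we have U+P≡X with carry-in 1; given U=7, X=4 and digits 0,1,2,4,7,8 already taken and all letters distinct, that pins P to 6 ⇒ P=6.
Step 8. [col 5: D + P ≡ E (mod 10)] column 5: given D=2, P=6, carry-in 1, and digits 0,1,2,4,6,7,8 already taken and all letters distinct, D+P≡E (mod 10) forces E=9, so E=9.
Step 9. [col 6: Z + D ≡ U (mod 10)] column 6: given D=2, U=7, carry-in 0, and digits 0,1,2,4,6,7,8,9 already taken and all letters distinct, Z+D≡U (mod 10) forces Z=5, so Z=5.

Answer: D=2, E=9, F=0, H=8, P=6, U=7, V=1, X=4, Z=5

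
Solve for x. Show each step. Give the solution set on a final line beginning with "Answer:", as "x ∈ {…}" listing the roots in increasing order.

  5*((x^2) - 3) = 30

Step 1. [5*((x^2) - 3) = 30] 5 out front; divide by 5, so div: (x^2) - 3 = 6.
Step 2. [(x^2) - 3 = 6] -3 is outermost — add 3 both sides, so sub: x^2 = 9.
Step 3. [x^2 = 9] LHS squared, RHS 9 ≥ 0: apply √ (±) ⇒ sqrt: x = 3 or -3.

Answer: x ∈ {-3, 3}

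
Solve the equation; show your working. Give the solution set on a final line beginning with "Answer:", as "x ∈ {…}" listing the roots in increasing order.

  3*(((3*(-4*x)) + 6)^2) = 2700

Step 1. [3*(((3*(-4*x)) + 6)^2) = 2700] 3 out front; divide by 3. So div: ((3*(-4*x)) + 6)^2 = 900.
Step 2. [((3*(-4*x)) + 6)^2 = 900] LHS squared, RHS 900 ≥ 0: apply √ (±). So sqrt: (3*(-4*x)) + 6 = 30 or -30.
Step 3. [(3*(-4*x)) + 6 = 30 or -30] peel the +6: subtract 6 from each side ⇒ sub: 3*(-4*x) = 24 or -36.
Step 4. [3*(-4*x) = 24 or -36] 3 out front; divide by 3. So div: -4*x = 8 or -12.
Step 5. [-4*x = 8 or -12] -4 out front; divide by -4 ⇒ div: x = -2 or 3.

Answer: x ∈ {-2, 3}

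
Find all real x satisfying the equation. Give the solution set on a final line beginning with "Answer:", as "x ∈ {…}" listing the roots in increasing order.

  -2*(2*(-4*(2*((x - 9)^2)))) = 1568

Step 1. [-2*(2*(-4*(2*((x - 9)^2)))) = 1568] divide by the outer -2 ⇒ div: 2*(-4*(2*((x - 9)^2))) = -784.
Step 2. [2*(-4*(2*((x - 9)^2))) = -784] leading coefficient 2: divide by 2, so div: -4*(2*((x - 9)^2)) = -392.
Step 3. [-4*(2*((x - 9)^2)) = -392] LHS = -4·(…); ÷-4 both sides, so div: 2*((x - 9)^2) = 98.
Step 4. [2*((x - 9)^2) = 98] divide by the outer 2 ⇒ div: (x - 9)^2 = 49.
Step 5. [(x - 9)^2 = 49] LHS squared, RHS 49 ≥ 0: apply √ (±), so sqrt: x - 9 = 7 or -7.
Step 6. [x - 9 = 7 or -7] the outer -9 inverts by adding 9. So sub: x = 16 or 2.

Answer: x ∈ {2, 16}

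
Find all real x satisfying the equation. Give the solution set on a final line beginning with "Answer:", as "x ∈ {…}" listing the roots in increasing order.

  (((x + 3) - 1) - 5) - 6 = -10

Step 1. [(((x + 3) - 1) - 5) - 6 = -10] 6 comes off first (add 6), so sub: ((x + 3) - 1) - 5 = -4.
Step 2. [((x + 3) - 1) - 5 = -4] 5 comes off first (add 5). So sub: (x + 3) - 1 = 1.
Step 3. [(x + 3) - 1 = 1] peel the -1: add 1 from each side. So sub: x + 3 = 2.
Step 4. [x + 3 = 2] 3 comes off first (subtract 3). So sub: x = -1.

Answer: x ∈ {-1}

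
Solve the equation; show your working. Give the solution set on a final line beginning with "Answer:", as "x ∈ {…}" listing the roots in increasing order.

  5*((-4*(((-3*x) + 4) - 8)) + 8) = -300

Step 1. [5*((-4*(((-3*x) + 4) - 8)) + 8) = -300] leading coefficient 5: divide by 5. So div: (-4*(((-3*x) + 4) - 8)) + 8 = -60.
Step 2. [(-4*(((-3*x) + 4) - 8)) + 8 = -60] -4 divides every term; factor it out. So factor: (((-3*x) + 4) - 8) - 2 = 15.
Step 3. [(((-3*x) + 4) - 8) - 2 = 15] 2 comes off first (add 2), so sub: ((-3*x) + 4) - 8 = 17.
Step 4. [((-3*x) + 4) - 8 = 17] the outer -8 inverts by adding 8 ⇒ sub: (-3*x) + 4 = 25.
Step 5. [(-3*x) + 4 = 25] peel the +4: subtract 4 from each side ⇒ sub: -3*x = 21.
Step 6. [-3*x = 21] LHS = -3·(…); ÷-3 both sides. So div: x = -7.

Answer: x ∈ {-7}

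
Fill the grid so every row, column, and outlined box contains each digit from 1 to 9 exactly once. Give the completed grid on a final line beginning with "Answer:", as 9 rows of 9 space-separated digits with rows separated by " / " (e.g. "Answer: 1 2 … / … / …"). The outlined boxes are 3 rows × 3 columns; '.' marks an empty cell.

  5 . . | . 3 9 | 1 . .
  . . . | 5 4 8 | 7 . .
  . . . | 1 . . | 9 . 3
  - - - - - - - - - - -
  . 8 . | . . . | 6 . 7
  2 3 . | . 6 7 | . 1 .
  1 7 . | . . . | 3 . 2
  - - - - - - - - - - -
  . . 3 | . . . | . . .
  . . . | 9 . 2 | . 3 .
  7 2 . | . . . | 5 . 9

Step 1. [r2c9∈{6}] r2c9's peers cover all but 6 ⇒ r2c9=6.
Step 2. [r6c3∈{4,5,6,9}] across row 6, 6 lands solely at r6c3 ⇒ r6c3=6.
Step 3. [r8c5∈{1,5,7,8}] r8c5 is the only open cell in row 8 admitting 7 ⇒ r8c5=7.
Step 4. [r3c6∈{6}] only 6 remains possible at r3c6, so r3c6=6.
Step 5. [r3c2∈{4}] nothing but 4 survives at r3c2 ⇒ r3c2=4.
Step 6. [r5c3∈{4,5,9}] row 5 places 9 nowhere but r5c3 ⇒ r5c3=9.
Step 7. [r4c1∈{4}] only 4 remains possible at r4c1. So r4c1=4.
Step 8. [r3c1∈{8}] r3c1 is down to just 8. So r3c1=8.
Step 9. [r4c3∈{5}] nothing but 5 survives at r4c3, so r4c3=5.
Step 10. [r7c8∈{2,4,6,7,8}] in row 7, 7 fits only at r7c8, so r7c8=7.
Step 11. [r3c5∈{2}] r3c5's peers cover all but 2, so r3c5=2.
Step 12. [r5c9∈{4,5,8}] across row 5, 5 lands solely at r5c9 ⇒ r5c9=5.
Step 13. [r9c8∈{4,6,8}] across col 8, 6 lands solely at r9c8. So r9c8=6.
Step 14. [r7c4∈{4,6,8}] r7c4 is the only open cell in col 4 admitting 6, so r7c4=6.
Step 15. [r8c2∈{1,5,6}] across row 8, 5 lands solely at r8c2, so r8c2=5.
Step 16. [r7c7∈{2,4,8}] r7c7 is the only open cell in row 7 admitting 2 ⇒ r7c7=2.
Step 17. [r2c8∈{2}] only 2 remains possible at r2c8 ⇒ r2c8=2.
Step 18. [r2c3∈{1}] r2c3 has the single candidate 1. So r2c3=1.
Step 19. [r7c2∈{1,9}] in col 2, 1 fits only at r7c2 ⇒ r7c2=1.
Step 20. [r4c8∈{9}] r4c8 is down to just 9. So r4c8=9.
Step 21. [r4c5∈{1}] r4c5's peers cover all but 1, so r4c5=1.
Step 22. [r9c5∈{8}] r9c5 has the single candidate 8. So r9c5=8.
Step 23. [r7c9∈{4,8}] row 7 places 8 nowhere but r7c9. So r7c9=8.
Step 24. [r7c6∈{4,5}] in row 7, 4 fits only at r7c6, so r7c6=4.
Step 25. [r5c7∈{4,8}] r5c7 is the only open cell in col 7 admitting 8 ⇒ r5c7=8.
Step 26. [r9c4∈{3}] r9c4's peers cover all but 3 ⇒ r9c4=3.
Step 27. [r1c9∈{4}] r1c9 has the single candidate 4 ⇒ r1c9=4.
Step 28. [r2c1∈{3,9}] row 2 places 3 nowhere but r2c1 ⇒ r2c1=3.
Step 29. [r8c7∈{4}] only 4 remains possible at r8c7 ⇒ r8c7=4.
Step 30. [r6c4∈{4,8}] in row 6, 8 fits only at r6c4. So r6c4=8.
Step 31. [r3c3∈{7}] r3c3's peers cover all but 7, so r3c3=7.
Step 32. [r6c6∈{5}] only 5 remains possible at r6c6, so r6c6=5.
Step 33. [r6c5∈{9}] only 9 remains possible at r6c5. So r6c5=9.
Step 34. [r9c3∈{4}] r9c3 is down to just 4. So r9c3=4.
Step 35. [r5c4∈{4}] r5c4 is down to just 4 ⇒ r5c4=4.
Step 36. [r7c5∈{5}] r7c5 is down to just 5, so r7c5=5.
Step 37. [r2c2∈{9}] r2c2's peers cover all but 9 ⇒ r2c2=9.
Step 38. [r9c6∈{1}] r9c6's peers cover all but 1, so r9c6=1.
Step 39. [r8c1∈{6}] nothing but 6 survives at r8c1, so r8c1=6.
Step 40. [r8c3∈{8}] only 8 remains possible at r8c3, so r8c3=8.
Step 41. [r8c9∈{1}] only 1 remains possible at r8c9 ⇒ r8c9=1.
Step 42. [r6c8∈{4}] nothing but 4 survives at r6c8, so r6c8=4.
Step 43. [r3c8∈{5}] r3c8 has the single candidate 5 ⇒ r3c8=5.
Step 44. [r1c2∈{6}] nothing but 6 survives at r1c2 ⇒ r1c2=6.
Step 45. [r1c4∈{7}] r1c4 is down to just 7, so r1c4=7.
Step 46. [r1c8∈{8}] nothing but 8 survives at r1c8, so r1c8=8.
Step 47. [r4c4∈{2}] nothing but 2 survives at r4c4. So r4c4=2.
Step 48. [r7c1∈{9}] r7c1 has the single candidate 9. So r7c1=9.
Step 49. [r1c3∈{2}] r1c3 has the single candidate 2 ⇒ r1c3=2.
Step 50. [r4c6∈{3}] r4c6's peers cover all but 3 ⇒ r4c6=3.

Answer: 5 6 2 7 3 9 1 8 4 / 3 9 1 5 4 8 7 2 6 / 8 4 7 1 2 6 9 5 3 / 4 8 5 2 1 3 6 9 7 / 2 3 9 4 6 7 8 1 5 / 1 7 6 8 9 5 3 4 2 / 9 1 3 6 5 4 2 7 8 / 6 5 8 9 7 2 4 3 1 / 7 2 4 3 8 1 5 6 9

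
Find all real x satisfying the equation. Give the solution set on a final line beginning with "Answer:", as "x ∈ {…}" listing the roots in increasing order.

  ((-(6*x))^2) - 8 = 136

Step 1. [((-(6*x))^2) - 8 = 136] peel the -8: add 8 from each side ⇒ sub: (-(6*x))^2 = 144.
Step 2. [(-(6*x))^2 = 144] LHS squared, RHS 144 ≥ 0: apply √ (±), so sqrt: -(6*x) = 12 or -12.
Step 3. [-(6*x) = 12 or -12] leading − — multiply by −1, so neg: 6*x = -12 or 12.
Step 4. [6*x = -12 or 12] 6·(inner) — divide through by 6 ⇒ div: x = -2 or 2.

Answer: x ∈ {-2, 2}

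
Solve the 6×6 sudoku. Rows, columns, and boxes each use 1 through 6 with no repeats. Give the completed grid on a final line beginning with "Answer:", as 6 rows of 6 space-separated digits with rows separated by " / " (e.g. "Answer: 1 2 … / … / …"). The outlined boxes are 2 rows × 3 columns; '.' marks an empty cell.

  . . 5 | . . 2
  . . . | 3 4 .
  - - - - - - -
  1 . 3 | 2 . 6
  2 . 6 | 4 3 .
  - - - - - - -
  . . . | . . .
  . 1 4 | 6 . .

Step 1. [r5c4∈{1,5}] r5c4 is the only open cell in col 4 admitting 5, so r5c4=5.
Step 2. [r2c1∈{6}] only 6 remains possible at r2c1, so r2c1=6.
Step 3. [r5c1∈{3}] r5c1 has the single candidate 3, so r5c1=3.
Step 4. [r4c6∈{1,5}] r4c6 is the only open cell in row 4 admitting 1, so r4c6=1.
Step 5. [r5c3∈{2}] r5c3's peers cover all but 2 ⇒ r5c3=2.
Step 6. [r3c2∈{4,5}] 4 has one home in row 3: r3c2, so r3c2=4.
Step 7. [r1c4∈{1}] only 1 remains possible at r1c4. So r1c4=1.
Step 8. [r2c6∈{5}] only 5 remains possible at r2c6, so r2c6=5.
Step 9. [r6c1∈{5}] r6c1's peers cover all but 5, so r6c1=5.
Step 10. [r1c2∈{3}] r1c2 has the single candidate 3 ⇒ r1c2=3.
Step 11. [r1c5∈{6}] only 6 remains possible at r1c5 ⇒ r1c5=6.
Step 12. [r3c5∈{5}] only 5 remains possible at r3c5 ⇒ r3c5=5.
Step 13. [r4c2∈{5}] r4c2 has the single candidate 5 ⇒ r4c2=5.
Step 14. [r6c5∈{2}] r6c5 is down to just 2 ⇒ r6c5=2.
Step 15. [r2c3∈{1}] r2c3 is down to just 1. So r2c3=1.
Step 16. [r6c6∈{3}] r6c6's peers cover all but 3, so r6c6=3.
Step 17. [r5c6∈{4}] only 4 remains possible at r5c6. So r5c6=4.
Step 18. [r5c5∈{1}] r5c5 has the single candidate 1. So r5c5=1.
Step 19. [r5c2∈{6}] r5c2 is down to just 6 ⇒ r5c2=6.
Step 20. [r2c2∈{2}] nothing but 2 survives at r2c2, so r2c2=2.
Step 21. [r1c1∈{4}] r1c1's peers cover all but 4. So r1c1=4.

Answer: 4 3 5 1 6 2 / 6 2 1 3 4 5 / 1 4 3 2 5 6 / 2 5 6 4 3 1 / 3 6 2 5 1 4 / 5 1 4 6 2 3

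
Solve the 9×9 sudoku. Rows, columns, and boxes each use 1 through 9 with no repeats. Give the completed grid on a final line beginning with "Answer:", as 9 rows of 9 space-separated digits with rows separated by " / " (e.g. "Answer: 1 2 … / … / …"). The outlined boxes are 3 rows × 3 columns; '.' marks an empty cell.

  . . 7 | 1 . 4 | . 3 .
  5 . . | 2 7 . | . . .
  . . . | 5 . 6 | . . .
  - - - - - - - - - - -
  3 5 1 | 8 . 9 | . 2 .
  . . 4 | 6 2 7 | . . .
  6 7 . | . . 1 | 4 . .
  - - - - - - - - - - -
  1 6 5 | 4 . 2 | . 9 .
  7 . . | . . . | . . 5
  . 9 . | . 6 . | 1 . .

Step 1. [r5c2∈{8}] r5c2's peers cover all but 8, so r5c2=8.
Step 2. [r1c2∈{2}] nothing but 2 survives at r1c2. So r1c2=2.
Step 3. [r2c3∈{3,6,8,9}] in col 3, 6 fits only at r2c3, so r2c3=6.
Step 4. [r9c1∈{2,4,8}] r9c1 is the only open cell in col 1 admitting 2 ⇒ r9c1=2.
Step 5. [r3c9∈{1,2,4,7,8,9}] col 9 places 2 nowhere but r3c9. So r3c9=2.
Step 6. [r3c1∈{4,8,9}] r3c1 is the only open cell in col 1 admitting 4. So r3c1=4.
Step 7. [r1c1∈{8,9}] in col 1, 8 fits only at r1c1 ⇒ r1c1=8.
Step 8. [r1c5∈{9}] nothing but 9 survives at r1c5 ⇒ r1c5=9.
Step 9. [r6c4∈{3}] r6c4 is down to just 3. So r6c4=3.
Step 10. [r5c1∈{9}] only 9 remains possible at r5c1, so r5c1=9.
Step 11. [r8c8∈{4,6,8}] col 8 places 6 nowhere but r8c8 ⇒ r8c8=6.
Step 12. [r6c9∈{8,9}] 9 has one home in row 6: r6c9 ⇒ r6c9=9.
Step 13. [r6c8∈{5,8}] in row 6, 8 fits only at r6c8, so r6c8=8.
Step 14. [r2c7∈{8,9}] row 2 places 9 nowhere but r2c7, so r2c7=9.
Step 15. [r9c6∈{3,5,8}] 5 has one home in row 9: r9c6 ⇒ r9c6=5.
Step 16. [r8c7∈{2,3,8}] r8c7 is the only open cell in row 8 admitting 2, so r8c7=2.
Step 17. [r5c8∈{1,5}] col 8 places 5 nowhere but r5c8 ⇒ r5c8=5.
Step 18. [r9c4∈{7}] nothing but 7 survives at r9c4 ⇒ r9c4=7.
Step 19. [r5c9∈{1,3}] row 5 places 1 nowhere but r5c9. So r5c9=1.
Step 20. [r8c5∈{1,3,8}] 1 has one home in row 8: r8c5, so r8c5=1.
Step 21. [r1c9∈{6}] r1c9 is down to just 6 ⇒ r1c9=6.
Step 22. [r9c8∈{4}] r9c8's peers cover all but 4, so r9c8=4.
Step 23. [r4c9∈{7}] r4c9 is down to just 7 ⇒ r4c9=7.
Step 24. [r7c7∈{3,7,8}] 7 has one home in row 7: r7c7. So r7c7=7.
Step 25. [r3c7∈{8}] r3c7 has the single candidate 8. So r3c7=8.
Step 26. [r3c5∈{3}] nothing but 3 survives at r3c5 ⇒ r3c5=3.
Step 27. [r8c6∈{3,8}] in col 6, 3 fits only at r8c6 ⇒ r8c6=3.
Step 28. [r3c2∈{1}] only 1 remains possible at r3c2 ⇒ r3c2=1.
Step 29. [r7c9∈{3,8}] r7c9 is the only open cell in row 7 admitting 3. So r7c9=3.
Step 30. [r9c3∈{3,8}] 3 has one home in row 9: r9c3. So r9c3=3.
Step 31. [r4c5∈{4}] r4c5's peers cover all but 4. So r4c5=4.
Step 32. [r3c3∈{9}] r3c3 has the single candidate 9 ⇒ r3c3=9.
Step 33. [r6c3∈{2}] r6c3's peers cover all but 2, so r6c3=2.
Step 34. [r9c9∈{8}] r9c9's peers cover all but 8, so r9c9=8.
Step 35. [r7c5∈{8}] r7c5's peers cover all but 8, so r7c5=8.
Step 36. [r6c5∈{5}] nothing but 5 survives at r6c5 ⇒ r6c5=5.
Step 37. [r5c7∈{3}] r5c7's peers cover all but 3. So r5c7=3.
Step 38. [r2c8∈{1}] r2c8 has the single candidate 1, so r2c8=1.
Step 39. [r8c2∈{4}] r8c2 is down to just 4 ⇒ r8c2=4.
Step 40. [r1c7∈{5}] nothing but 5 survives at r1c7, so r1c7=5.
Step 41. [r2c9∈{4}] r2c9 is down to just 4, so r2c9=4.
Step 42. [r2c2∈{3}] nothing but 3 survives at r2c2, so r2c2=3.
Step 43. [r3c8∈{7}] r3c8 is down to just 7 ⇒ r3c8=7.
Step 44. [r4c7∈{6}] nothing but 6 survives at r4c7, so r4c7=6.
Step 45. [r8c3∈{8}] r8c3 is down to just 8. So r8c3=8.
Step 46. [r2c6∈{8}] r2c6 is down to just 8 ⇒ r2c6=8.
Step 47. [r8c4∈{9}] r8c4 has the single candidate 9 ⇒ r8c4=9.

Answer: 8 2 7 1 9 4 5 3 6 / 5 3 6 2 7 8 9 1 4 / 4 1 9 5 3 6 8 7 2 / 3 5 1 8 4 9 6 2 7 / 9 8 4 6 2 7 3 5 1 / 6 7 2 3 5 1 4 8 9 / 1 6 5 4 8 2 7 9 3 / 7 4 8 9 1 3 2 6 5 / 2 9 3 7 6 5 1 4 8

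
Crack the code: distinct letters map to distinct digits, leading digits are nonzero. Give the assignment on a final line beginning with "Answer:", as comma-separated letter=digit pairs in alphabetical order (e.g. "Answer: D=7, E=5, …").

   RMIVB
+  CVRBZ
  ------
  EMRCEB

Step 1. [col 1: B + Z ≡ B (mod 10)] from column 1 (nothing yet, carry-in 0, all letters distinct, none taken yet): Z must equal 0 ⇒ Z=0.
Step 2. [E] adding two 5-digit numbers gives at most 5+1 digits, and here it does — E is that final carry and must be 1, so E=1.
Step 3. [col 1: B + Z ≡ B (mod 10)] column 1 (B + Z ≡ B (mod 10), carry-in 0) doesn't pin B yet; pick B=7 and continue, so B=7.
Step 4. [col 2: V + B ≡ E (mod 10)] column 2 reads V+B+carry(0)=E with B=7, E=1; with digits 0,1,7 already taken and all letters distinct, the only value for V is 4 ⇒ V=4.
Step 5. [col 3: I + R ≡ C (mod 10)] I=6 is one option consistent with column 3 (I + R ≡ C (mod 10), carry-in 1) — take it, so I=6.
Step 6. [col 3: I + R ≡ C (mod 10)] C=5 is one option consistent with column 3 (I + R ≡ C (mod 10), carry-in 1) — take it, so C=5.
Step 7. [col 3: I + R ≡ C (mod 10)] in column 3 we have I+R≡C with carry-in 1; given I=6, C=5 and digits 0,1,4,5,6,7 already taken and all letters distinct, that pins R to 8. So R=8.
Step 8. [col 4: M + V ≡ R (mod 10)] in column 4 we have M+V≡R with carry-in 1; given V=4, R=8 and digits 0,1,4,5,6,7,8 already taken and all letters distinct, that pins M to 3 ⇒ M=3.

Answer: B=7, C=5, E=1, I=6, M=3, R=8, V=4, Z=0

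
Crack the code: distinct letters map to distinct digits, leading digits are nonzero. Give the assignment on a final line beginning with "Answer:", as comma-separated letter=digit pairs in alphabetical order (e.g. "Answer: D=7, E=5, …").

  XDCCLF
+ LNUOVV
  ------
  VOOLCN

Step 1. [col 1: F + V ≡ N (mod 10)] no forcing yet in column 1 (carry-in 0); N=7 is free and consistent — try it ⇒ N=7.
Step 2. [col 1: F + V ≡ N (mod 10)] several values work for V in column 1 (F + V ≡ N (mod 10), carry-in 0); try V=4, so V=4.
Step 3. [col 1: F + V ≡ N (mod 10)] from column 1 (V=4, N=7, carry-in 0, digits 4,7 already taken and all letters distinct): F must equal 3, so F=3.
Step 4. [col 2: L + V ≡ C (mod 10)] column 2 (L + V ≡ C (mod 10), carry-in 0) doesn't pin L yet; pick L=1 and continue, so L=1.
Step 5. [col 2: L + V ≡ C (mod 10)] from column 2 (L=1, V=4, carry-in 0, digits 1,3,4,7 already taken and all letters distinct): C must equal 5. So C=5.
Step 6. [col 3: C + O ≡ L (mod 10)] in column 3 we have C+O≡L with carry-in 0; given C=5, L=1 and digits 1,3,4,5,7 already taken and all letters distinct, that pins O to 6 ⇒ O=6.
Step 7. [col 4: C + U ≡ O (mod 10)] column 4 reads C+U+carry(1)=O with C=5, O=6; with digits 1,3,4,5,6,7 already taken and all letters distinct, the only value for U is 0. So U=0.
Step 8. [col 5: D + N ≡ O (mod 10)] in column 5 we have D+N≡O with carry-in 0; given N=7, O=6 and digits 0,1,3,4,5,6,7 already taken and all letters distinct, that pins D to 9. So D=9.
Step 9. [col 6: X + L ≡ V (mod 10)] column 6 reads X+L+carry(1)=V with L=1, V=4; with digits 0,1,3,4,5,6,7,9 already taken and all letters distinct, the only value for X is 2, so X=2.

Answer: C=5, D=9, F=3, L=1, N=7, O=6, U=0, V=4, X=2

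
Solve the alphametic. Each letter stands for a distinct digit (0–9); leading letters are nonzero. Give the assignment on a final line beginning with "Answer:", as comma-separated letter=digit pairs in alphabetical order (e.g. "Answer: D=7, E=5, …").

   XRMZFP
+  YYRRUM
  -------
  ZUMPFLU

Step 1. [col 1: P + M ≡ U (mod 10)] no forcing yet in column 1 (carry-in 0); P=2 is free and consistent — try it ⇒ P=2.
Step 2. [col 1: P + M ≡ U (mod 10)] no forcing yet in column 1 (carry-in 0); M=8 is free and consistent — try it ⇒ M=8.
Step 3. [Z] adding two 6-digit numbers gives at most 6+1 digits, and here it does — Z is that final carry and must be 1 ⇒ Z=1.
Step 4. [col 1: P + M ≡ U (mod 10)] from column 1 (P=2, M=8, carry-in 0, digits 1,2,8 already taken and all letters distinct): U must equal 0 ⇒ U=0.
Step 5. [col 2: F + U ≡ L (mod 10)] several values work for L in column 2 (F + U ≡ L (mod 10), carry-in 1); try L=6, so L=6.
Step 6. [col 2: F + U ≡ L (mod 10)] in column 2 we have F+U≡L with carry-in 1; given U=0, L=6 and digits 0,1,2,6,8 already taken and all letters distinct, that pins F to 5 ⇒ F=5.
Step 7. [col 3: Z + R ≡ F (mod 10)] from column 3 (Z=1, F=5, carry-in 0, digits 0,1,2,5,6,8 already taken and all letters distinct): R must equal 4. So R=4.
Step 8. [col 5: R + Y ≡ M (mod 10)] from column 5 (R=4, M=8, carry-in 1, digits 0,1,2,4,5,6,8 already taken and all letters distinct): Y must equal 3. So Y=3.
Step 9. [col 6: X + Y ≡ U (mod 10)] from column 6 (Y=3, U=0, carry-in 0, digits 0,1,2,3,4,5,6,8 already taken and all letters distinct): X must equal 7 ⇒ X=7.

Answer: F=5, L=6, M=8, P=2, R=4, U=0, X=7, Y=3, Z=1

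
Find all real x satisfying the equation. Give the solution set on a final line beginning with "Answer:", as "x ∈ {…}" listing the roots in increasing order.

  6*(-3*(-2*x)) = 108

Step 1. [6*(-3*(-2*x)) = 108] leading coefficient 6: divide by 6. So div: -3*(-2*x) = 18.
Step 2. [-3*(-2*x) = 18] divide by the outer -3, so div: -2*x = -6.
Step 3. [-2*x = -6] -2 out front; divide by -2, so div: x = 3.

Answer: x ∈ {3}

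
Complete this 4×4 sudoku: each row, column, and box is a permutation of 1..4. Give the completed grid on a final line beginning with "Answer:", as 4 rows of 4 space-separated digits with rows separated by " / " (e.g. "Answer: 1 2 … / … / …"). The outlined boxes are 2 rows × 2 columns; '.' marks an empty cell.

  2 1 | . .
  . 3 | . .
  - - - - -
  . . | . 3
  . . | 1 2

Step 1. [r2c1∈{4}] nothing but 4 survives at r2c1 ⇒ r2c1=4.
Step 2. [r3c3∈{4}] r3c3 has the single candidate 4, so r3c3=4.
Step 3. [r4c1∈{3}] r4c1's peers cover all but 3, so r4c1=3.
Step 4. [r2c4∈{1}] only 1 remains possible at r2c4, so r2c4=1.
Step 5. [r2c3∈{2}] r2c3 has the single candidate 2 ⇒ r2c3=2.
Step 6. [r1c3∈{3}] r1c3 has the single candidate 3, so r1c3=3.
Step 7. [r3c1∈{1}] nothing but 1 survives at r3c1 ⇒ r3c1=1.
Step 8. [r1c4∈{4}] r1c4's peers cover all but 4. So r1c4=4.
Step 9. [r4c2∈{4}] only 4 remains possible at r4c2, so r4c2=4.
Step 10. [r3c2∈{2}] r3c2 is down to just 2, so r3c2=2.

Answer: 2 1 3 4 / 4 3 2 1 / 1 2 4 3 / 3 4 1 2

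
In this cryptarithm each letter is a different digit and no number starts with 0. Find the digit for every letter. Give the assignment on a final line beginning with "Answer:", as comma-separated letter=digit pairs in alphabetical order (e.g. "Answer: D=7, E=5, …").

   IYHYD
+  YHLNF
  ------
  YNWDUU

Step 1. [col 1: D + F ≡ U (mod 10)] several values work for D in column 1 (D + F ≡ U (mod 10), carry-in 0); try D=8, so D=8.
Step 2. [Y] Y is the leading digit of a 6-digit sum of two 5-digit numbers; the final carry is exactly 1 ⇒ Y=1.
Step 3. [col 1: D + F ≡ U (mod 10)] U=2 is one option consistent with column 1 (D + F ≡ U (mod 10), carry-in 0) — take it. So U=2.
Step 4. [col 1: D + F ≡ U (mod 10)] from column 1 (D=8, U=2, carry-in 0, digits 1,2,8 already taken and all letters distinct): F must equal 4. So F=4.
Step 5. [col 2: Y + N ≡ U (mod 10)] column 2 reads Y+N+carry(1)=U with Y=1, U=2; with digits 1,2,4,8 already taken and all letters distinct, the only value for N is 0 ⇒ N=0.
Step 6. [col 3: H + L ≡ D (mod 10)] column 3 (H + L ≡ D (mod 10), carry-in 0) doesn't pin L yet; pick L=3 and continue. So L=3.
Step 7. [col 3: H + L ≡ D (mod 10)] column 3: given L=3, D=8, carry-in 0, and digits 0,1,2,3,4,8 already taken and all letters distinct, H+L≡D (mod 10) forces H=5 ⇒ H=5.
Step 8. [col 4: Y + H ≡ W (mod 10)] column 4: given Y=1, H=5, carry-in 0, and digits 0,1,2,3,4,5,8 already taken and all letters distinct, Y+H≡W (mod 10) forces W=6, so W=6.
Step 9. [col 5: I + Y ≡ N (mod 10)] column 5: given Y=1, N=0, carry-in 0, and digits 0,1,2,3,4,5,6,8 already taken and all letters distinct, I+Y≡N (mod 10) forces I=9. So I=9.

Answer: D=8, F=4, H=5, I=9, L=3, N=0, U=2, W=6, Y=1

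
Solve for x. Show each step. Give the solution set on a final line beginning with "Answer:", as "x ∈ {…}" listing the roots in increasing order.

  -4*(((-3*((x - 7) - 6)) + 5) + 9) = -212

Step 1. [-4*(((-3*((x - 7) - 6)) + 5) + 9) = -212] leading coefficient -4: divide by -4 ⇒ div: ((-3*((x - 7) - 6)) + 5) + 9 = 53.
Step 2. [((-3*((x - 7) - 6)) + 5) + 9 = 53] +9 is outermost — subtract 9 both sides. So sub: (-3*((x - 7) - 6)) + 5 = 44.
Step 3. [(-3*((x - 7) - 6)) + 5 = 44] the outer +5 inverts by subtracting 5, so sub: -3*((x - 7) - 6) = 39.
Step 4. [-3*((x - 7) - 6) = 39] LHS = -3·(…); ÷-3 both sides, so div: (x - 7) - 6 = -13.
Step 5. [(x - 7) - 6 = -13] 6 comes off first (add 6) ⇒ sub: x - 7 = -7.
Step 6. [x - 7 = -7] add 7: x sits inside (… - 7), so sub: x = 0.

Answer: x ∈ {0}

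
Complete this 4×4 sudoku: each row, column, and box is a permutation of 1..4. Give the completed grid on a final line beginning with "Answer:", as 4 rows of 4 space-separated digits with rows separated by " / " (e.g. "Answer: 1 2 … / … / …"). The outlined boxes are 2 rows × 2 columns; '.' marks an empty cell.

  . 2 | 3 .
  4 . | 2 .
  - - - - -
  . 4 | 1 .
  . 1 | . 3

Step 1. [r1c4∈{1,4}] across row 1, 4 lands solely at r1c4, so r1c4=4.
Step 2. [r4c1∈{2}] r4c1 has the single candidate 2. So r4c1=2.
Step 3. [r3c4∈{2}] r3c4 has the single candidate 2 ⇒ r3c4=2.
Step 4. [r2c2∈{3}] r2c2 is down to just 3, so r2c2=3.
Step 5. [r4c3∈{4}] nothing but 4 survives at r4c3. So r4c3=4.
Step 6. [r1c1∈{1}] r1c1 has the single candidate 1. So r1c1=1.
Step 7. [r3c1∈{3}] nothing but 3 survives at r3c1 ⇒ r3c1=3.
Step 8. [r2c4∈{1}] r2c4's peers cover all but 1 ⇒ r2c4=1.

Answer: 1 2 3 4 / 4 3 2 1 / 3 4 1 2 / 2 1 4 3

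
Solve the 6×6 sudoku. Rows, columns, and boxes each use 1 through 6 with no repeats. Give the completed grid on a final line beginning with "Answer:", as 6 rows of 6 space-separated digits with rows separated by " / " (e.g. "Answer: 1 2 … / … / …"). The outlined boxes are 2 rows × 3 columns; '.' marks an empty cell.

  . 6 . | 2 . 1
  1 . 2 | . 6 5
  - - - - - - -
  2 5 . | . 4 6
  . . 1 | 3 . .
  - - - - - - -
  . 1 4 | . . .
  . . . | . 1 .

Step 1. [r6c3∈{3,5,6}] in col 3, 6 fits only at r6c3 ⇒ r6c3=6.
Step 2. [r2c2∈{3,4}] in row 2, 3 fits only at r2c2 ⇒ r2c2=3.
Step 3. [r6c6∈{2,3,4}] 4 has one home in col 6: r6c6, so r6c6=4.
Step 4. [r6c4∈{5}] nothing but 5 survives at r6c4. So r6c4=5.
Step 5. [r5c6∈{2,3}] in col 6, 3 fits only at r5c6. So r5c6=3.
Step 6. [r1c1∈{4,5}] in row 1, 4 fits only at r1c1 ⇒ r1c1=4.
Step 7. [r4c5∈{2,5}] r4c5 is the only open cell in row 4 admitting 5. So r4c5=5.
Step 8. [r3c3∈{3}] r3c3's peers cover all but 3. So r3c3=3.
Step 9. [r6c2∈{2}] r6c2's peers cover all but 2, so r6c2=2.
Step 10. [r5c5∈{2}] only 2 remains possible at r5c5. So r5c5=2.
Step 11. [r4c6∈{2}] nothing but 2 survives at r4c6. So r4c6=2.
Step 12. [r5c1∈{5}] only 5 remains possible at r5c1, so r5c1=5.
Step 13. [r4c1∈{6}] r4c1's peers cover all but 6, so r4c1=6.
Step 14. [r6c1∈{3}] r6c1's peers cover all but 3 ⇒ r6c1=3.
Step 15. [r5c4∈{6}] r5c4's peers cover all but 6. So r5c4=6.
Step 16. [r2c4∈{4}] r2c4's peers cover all but 4. So r2c4=4.
Step 17. [r1c3∈{5}] r1c3 has the single candidate 5. So r1c3=5.
Step 18. [r4c2∈{4}] only 4 remains possible at r4c2 ⇒ r4c2=4.
Step 19. [r1c5∈{3}] nothing but 3 survives at r1c5. So r1c5=3.
Step 20. [r3c4∈{1}] only 1 remains possible at r3c4 ⇒ r3c4=1.

Answer: 4 6 5 2 3 1 / 1 3 2 4 6 5 / 2 5 3 1 4 6 / 6 4 1 3 5 2 / 5 1 4 6 2 3 / 3 2 6 5 1 4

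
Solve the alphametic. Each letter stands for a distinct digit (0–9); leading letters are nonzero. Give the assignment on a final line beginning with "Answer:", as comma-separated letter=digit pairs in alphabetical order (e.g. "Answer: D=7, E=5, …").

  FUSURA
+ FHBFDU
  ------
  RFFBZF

Step 1. [col 1: A + U ≡ F (mod 10)] column 1 (A + U ≡ F (mod 10), carry-in 0) doesn't pin F yet; pick F=1 and continue ⇒ F=1.
Step 2. [col 1: A + U ≡ F (mod 10)] several values work for U in column 1 (A + U ≡ F (mod 10), carry-in 0); try U=2, so U=2.
Step 3. [col 1: A + U ≡ F (mod 10)] from column 1 (U=2, F=1, carry-in 0, digits 1,2 already taken and all letters distinct): A must equal 9 ⇒ A=9.
Step 4. [col 2: R + D ≡ Z (mod 10)] several values work for Z in column 2 (R + D ≡ Z (mod 10), carry-in 1); try Z=0 ⇒ Z=0.
Step 5. [col 2: R + D ≡ Z (mod 10)] several values work for D in column 2 (R + D ≡ Z (mod 10), carry-in 1); try D=6, so D=6.
Step 6. [col 2: R + D ≡ Z (mod 10)] in column 2 we have R+D≡Z with carry-in 1; given D=6, Z=0 and digits 0,1,2,6,9 already taken and all letters distinct, that pins R to 3 ⇒ R=3.
Step 7. [col 3: U + F ≡ B (mod 10)] column 3 reads U+F+carry(1)=B with U=2, F=1; with digits 0,1,2,3,6,9 already taken and all letters distinct, the only value for B is 4 ⇒ B=4.
Step 8. [col 4: S + B ≡ F (mod 10)] column 4 reads S+B+carry(0)=F with B=4, F=1; with digits 0,1,2,3,4,6,9 already taken and all letters distinct, the only value for S is 7, so S=7.
Step 9. [col 5: U + H ≡ F (mod 10)] column 5 reads U+H+carry(1)=F with U=2, F=1; with digits 0,1,2,3,4,6,7,9 already taken and all letters distinct, the only value for H is 8 ⇒ H=8.

Answer: A=9, B=4, D=6, F=1, H=8, R=3, S=7, U=2, Z=0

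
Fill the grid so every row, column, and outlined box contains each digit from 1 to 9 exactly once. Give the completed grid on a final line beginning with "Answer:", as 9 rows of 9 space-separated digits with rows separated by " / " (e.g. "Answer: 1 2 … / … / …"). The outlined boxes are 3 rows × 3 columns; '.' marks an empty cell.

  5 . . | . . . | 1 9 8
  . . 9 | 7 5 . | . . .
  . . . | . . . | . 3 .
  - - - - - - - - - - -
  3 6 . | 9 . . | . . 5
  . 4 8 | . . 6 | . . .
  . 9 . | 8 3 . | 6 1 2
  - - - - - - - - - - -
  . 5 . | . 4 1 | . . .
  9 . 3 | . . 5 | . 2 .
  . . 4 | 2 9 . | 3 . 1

Step 1. [r5c8∈{7}] nothing but 7 survives at r5c8 ⇒ r5c8=7.
Step 2. [r6c1∈{7}] r6c1 is down to just 7, so r6c1=7.
Step 3. [r8c4∈{6}] r8c4 has the single candidate 6, so r8c4=6.
Step 4. [r8c2∈{1,7,8}] in row 8, 1 fits only at r8c2. So r8c2=1.
Step 5. [r2c1∈{1,2,4,6,8}] 1 has one home in row 2: r2c1 ⇒ r2c1=1.
Step 6. [r3c1∈{2,4,6,8}] r3c1 is the only open cell in col 1 admitting 4, so r3c1=4.
Step 7. [r6c6∈{4}] nothing but 4 survives at r6c6, so r6c6=4.
Step 8. [r5c1∈{2}] only 2 remains possible at r5c1 ⇒ r5c1=2.
Step 9. [r7c3∈{2,6,7}] across row 7, 2 lands solely at r7c3, so r7c3=2.
Step 10. [r9c2∈{7,8}] across box 7, 7 lands solely at r9c2, so r9c2=7.
Step 11. [r9c6∈{8}] only 8 remains possible at r9c6, so r9c6=8.
Step 12. [r8c7∈{4,7,8}] 8 has one home in row 8: r8c7, so r8c7=8.
Step 13. [r3c5∈{1,2,6,8}] r3c5 is the only open cell in col 5 admitting 8. So r3c5=8.
Step 14. [r3c2∈{2}] r3c2's peers cover all but 2, so r3c2=2.
Step 15. [r7c8∈{6}] nothing but 6 survives at r7c8 ⇒ r7c8=6.
Step 16. [r1c2∈{3}] r1c2's peers cover all but 3, so r1c2=3.
Step 17. [r1c6∈{2}] r1c6's peers cover all but 2 ⇒ r1c6=2.
Step 18. [r2c8∈{4}] r2c8's peers cover all but 4, so r2c8=4.
Step 19. [r8c5∈{7}] only 7 remains possible at r8c5, so r8c5=7.
Step 20. [r5c7∈{9}] r5c7's peers cover all but 9, so r5c7=9.
Step 21. [r5c5∈{1}] r5c5's peers cover all but 1 ⇒ r5c5=1.
Step 22. [r7c7∈{7}] r7c7 is down to just 7 ⇒ r7c7=7.
Step 23. [r1c3∈{6,7}] r1c3 is the only open cell in row 1 admitting 7, so r1c3=7.
Step 24. [r3c9∈{6,7}] across row 3, 7 lands solely at r3c9, so r3c9=7.
Step 25. [r4c7∈{4}] r4c7 is down to just 4. So r4c7=4.
Step 26. [r5c4∈{5}] r5c4 has the single candidate 5. So r5c4=5.
Step 27. [r2c9∈{6}] r2c9 is down to just 6, so r2c9=6.
Step 28. [r9c1∈{6}] nothing but 6 survives at r9c1, so r9c1=6.
Step 29. [r1c5∈{6}] r1c5 is down to just 6, so r1c5=6.
Step 30. [r6c3∈{5}] nothing but 5 survives at r6c3, so r6c3=5.
Step 31. [r4c6∈{7}] r4c6 has the single candidate 7, so r4c6=7.
Step 32. [r2c7∈{2}] only 2 remains possible at r2c7, so r2c7=2.
Step 33. [r3c4∈{1}] r3c4 is down to just 1, so r3c4=1.
Step 34. [r4c8∈{8}] r4c8 has the single candidate 8, so r4c8=8.
Step 35. [r3c6∈{9}] only 9 remains possible at r3c6 ⇒ r3c6=9.
Step 36. [r4c5∈{2}] only 2 remains possible at r4c5. So r4c5=2.
Step 37. [r3c7∈{5}] r3c7 is down to just 5. So r3c7=5.
Step 38. [r7c4∈{3}] only 3 remains possible at r7c4 ⇒ r7c4=3.
Step 39. [r2c6∈{3}] r2c6 is down to just 3 ⇒ r2c6=3.
Step 40. [r9c8∈{5}] nothing but 5 survives at r9c8 ⇒ r9c8=5.
Step 41. [r4c3∈{1}] r4c3 has the single candidate 1, so r4c3=1.
Step 42. [r3c3∈{6}] r3c3 has the single candidate 6. So r3c3=6.
Step 43. [r5c9∈{3}] r5c9 is down to just 3. So r5c9=3.
Step 44. [r7c9∈{9}] only 9 remains possible at r7c9 ⇒ r7c9=9.
Step 45. [r1c4∈{4}] r1c4 is down to just 4 ⇒ r1c4=4.
Step 46. [r8c9∈{4}] r8c9 is down to just 4. So r8c9=4.
Step 47. [r7c1∈{8}] r7c1 has the single candidate 8 ⇒ r7c1=8.
Step 48. [r2c2∈{8}] only 8 remains possible at r2c2, so r2c2=8.

Answer: 5 3 7 4 6 2 1 9 8 / 1 8 9 7 5 3 2 4 6 / 4 2 6 1 8 9 5 3 7 / 3 6 1 9 2 7 4 8 5 / 2 4 8 5 1 6 9 7 3 / 7 9 5 8 3 4 6 1 2 / 8 5 2 3 4 1 7 6 9 / 9 1 3 6 7 5 8 2 4 / 6 7 4 2 9 8 3 5 1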